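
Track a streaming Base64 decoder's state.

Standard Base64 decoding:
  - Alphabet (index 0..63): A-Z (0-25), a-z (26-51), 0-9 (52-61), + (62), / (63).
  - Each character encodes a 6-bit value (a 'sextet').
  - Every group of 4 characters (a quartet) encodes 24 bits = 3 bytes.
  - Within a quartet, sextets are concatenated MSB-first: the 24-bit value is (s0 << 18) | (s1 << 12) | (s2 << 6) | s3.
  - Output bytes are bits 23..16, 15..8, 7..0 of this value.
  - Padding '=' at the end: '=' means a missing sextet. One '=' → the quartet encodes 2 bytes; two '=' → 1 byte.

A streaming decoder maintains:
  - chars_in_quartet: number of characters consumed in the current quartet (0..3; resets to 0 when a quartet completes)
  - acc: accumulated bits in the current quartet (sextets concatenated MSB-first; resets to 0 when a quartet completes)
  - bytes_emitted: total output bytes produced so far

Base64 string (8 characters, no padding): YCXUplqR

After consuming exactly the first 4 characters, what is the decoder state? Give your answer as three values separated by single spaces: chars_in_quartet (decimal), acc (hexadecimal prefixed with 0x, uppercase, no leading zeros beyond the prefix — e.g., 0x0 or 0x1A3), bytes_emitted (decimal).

Answer: 0 0x0 3

Derivation:
After char 0 ('Y'=24): chars_in_quartet=1 acc=0x18 bytes_emitted=0
After char 1 ('C'=2): chars_in_quartet=2 acc=0x602 bytes_emitted=0
After char 2 ('X'=23): chars_in_quartet=3 acc=0x18097 bytes_emitted=0
After char 3 ('U'=20): chars_in_quartet=4 acc=0x6025D4 -> emit 60 25 D4, reset; bytes_emitted=3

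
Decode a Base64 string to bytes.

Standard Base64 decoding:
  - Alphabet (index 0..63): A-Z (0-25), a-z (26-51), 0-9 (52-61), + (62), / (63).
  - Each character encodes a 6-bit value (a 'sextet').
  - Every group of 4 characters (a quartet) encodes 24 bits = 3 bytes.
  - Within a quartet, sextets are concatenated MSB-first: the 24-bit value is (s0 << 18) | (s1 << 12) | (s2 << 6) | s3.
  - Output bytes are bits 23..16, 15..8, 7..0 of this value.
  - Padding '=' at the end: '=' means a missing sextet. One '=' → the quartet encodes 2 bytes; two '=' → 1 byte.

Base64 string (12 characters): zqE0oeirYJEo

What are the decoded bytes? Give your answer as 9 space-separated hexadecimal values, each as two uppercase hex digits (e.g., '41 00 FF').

Answer: CE A1 34 A1 E8 AB 60 91 28

Derivation:
After char 0 ('z'=51): chars_in_quartet=1 acc=0x33 bytes_emitted=0
After char 1 ('q'=42): chars_in_quartet=2 acc=0xCEA bytes_emitted=0
After char 2 ('E'=4): chars_in_quartet=3 acc=0x33A84 bytes_emitted=0
After char 3 ('0'=52): chars_in_quartet=4 acc=0xCEA134 -> emit CE A1 34, reset; bytes_emitted=3
After char 4 ('o'=40): chars_in_quartet=1 acc=0x28 bytes_emitted=3
After char 5 ('e'=30): chars_in_quartet=2 acc=0xA1E bytes_emitted=3
After char 6 ('i'=34): chars_in_quartet=3 acc=0x287A2 bytes_emitted=3
After char 7 ('r'=43): chars_in_quartet=4 acc=0xA1E8AB -> emit A1 E8 AB, reset; bytes_emitted=6
After char 8 ('Y'=24): chars_in_quartet=1 acc=0x18 bytes_emitted=6
After char 9 ('J'=9): chars_in_quartet=2 acc=0x609 bytes_emitted=6
After char 10 ('E'=4): chars_in_quartet=3 acc=0x18244 bytes_emitted=6
After char 11 ('o'=40): chars_in_quartet=4 acc=0x609128 -> emit 60 91 28, reset; bytes_emitted=9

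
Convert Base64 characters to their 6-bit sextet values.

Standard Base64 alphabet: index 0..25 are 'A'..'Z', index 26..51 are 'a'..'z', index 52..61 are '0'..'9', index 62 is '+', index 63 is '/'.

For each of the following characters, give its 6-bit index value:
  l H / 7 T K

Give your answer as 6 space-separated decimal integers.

'l': a..z range, 26 + ord('l') − ord('a') = 37
'H': A..Z range, ord('H') − ord('A') = 7
'/': index 63
'7': 0..9 range, 52 + ord('7') − ord('0') = 59
'T': A..Z range, ord('T') − ord('A') = 19
'K': A..Z range, ord('K') − ord('A') = 10

Answer: 37 7 63 59 19 10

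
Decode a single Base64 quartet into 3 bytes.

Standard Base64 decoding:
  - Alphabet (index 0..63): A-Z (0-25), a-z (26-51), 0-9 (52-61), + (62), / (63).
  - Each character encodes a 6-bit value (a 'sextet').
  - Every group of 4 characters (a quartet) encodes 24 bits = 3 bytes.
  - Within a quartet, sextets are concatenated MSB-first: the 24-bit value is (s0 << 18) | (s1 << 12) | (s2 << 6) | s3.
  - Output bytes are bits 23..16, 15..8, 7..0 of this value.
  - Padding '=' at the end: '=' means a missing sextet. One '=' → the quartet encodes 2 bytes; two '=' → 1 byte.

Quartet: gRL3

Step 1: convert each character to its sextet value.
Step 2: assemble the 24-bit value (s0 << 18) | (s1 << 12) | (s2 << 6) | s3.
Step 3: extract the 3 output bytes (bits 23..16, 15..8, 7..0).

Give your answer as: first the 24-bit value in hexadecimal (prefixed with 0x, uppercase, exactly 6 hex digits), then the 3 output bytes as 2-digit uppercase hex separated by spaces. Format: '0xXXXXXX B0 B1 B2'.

Sextets: g=32, R=17, L=11, 3=55
24-bit: (32<<18) | (17<<12) | (11<<6) | 55
      = 0x800000 | 0x011000 | 0x0002C0 | 0x000037
      = 0x8112F7
Bytes: (v>>16)&0xFF=81, (v>>8)&0xFF=12, v&0xFF=F7

Answer: 0x8112F7 81 12 F7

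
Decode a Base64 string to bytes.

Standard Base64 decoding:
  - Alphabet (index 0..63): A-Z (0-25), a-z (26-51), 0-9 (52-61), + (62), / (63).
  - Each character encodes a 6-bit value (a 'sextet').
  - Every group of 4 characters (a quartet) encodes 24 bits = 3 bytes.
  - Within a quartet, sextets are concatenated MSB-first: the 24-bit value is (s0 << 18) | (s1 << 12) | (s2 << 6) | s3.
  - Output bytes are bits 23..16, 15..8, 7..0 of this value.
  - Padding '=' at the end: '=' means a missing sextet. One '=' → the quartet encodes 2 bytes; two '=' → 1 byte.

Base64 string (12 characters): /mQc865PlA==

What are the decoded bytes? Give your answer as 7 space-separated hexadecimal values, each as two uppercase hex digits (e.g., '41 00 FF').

Answer: FE 64 1C F3 AE 4F 94

Derivation:
After char 0 ('/'=63): chars_in_quartet=1 acc=0x3F bytes_emitted=0
After char 1 ('m'=38): chars_in_quartet=2 acc=0xFE6 bytes_emitted=0
After char 2 ('Q'=16): chars_in_quartet=3 acc=0x3F990 bytes_emitted=0
After char 3 ('c'=28): chars_in_quartet=4 acc=0xFE641C -> emit FE 64 1C, reset; bytes_emitted=3
After char 4 ('8'=60): chars_in_quartet=1 acc=0x3C bytes_emitted=3
After char 5 ('6'=58): chars_in_quartet=2 acc=0xF3A bytes_emitted=3
After char 6 ('5'=57): chars_in_quartet=3 acc=0x3CEB9 bytes_emitted=3
After char 7 ('P'=15): chars_in_quartet=4 acc=0xF3AE4F -> emit F3 AE 4F, reset; bytes_emitted=6
After char 8 ('l'=37): chars_in_quartet=1 acc=0x25 bytes_emitted=6
After char 9 ('A'=0): chars_in_quartet=2 acc=0x940 bytes_emitted=6
Padding '==': partial quartet acc=0x940 -> emit 94; bytes_emitted=7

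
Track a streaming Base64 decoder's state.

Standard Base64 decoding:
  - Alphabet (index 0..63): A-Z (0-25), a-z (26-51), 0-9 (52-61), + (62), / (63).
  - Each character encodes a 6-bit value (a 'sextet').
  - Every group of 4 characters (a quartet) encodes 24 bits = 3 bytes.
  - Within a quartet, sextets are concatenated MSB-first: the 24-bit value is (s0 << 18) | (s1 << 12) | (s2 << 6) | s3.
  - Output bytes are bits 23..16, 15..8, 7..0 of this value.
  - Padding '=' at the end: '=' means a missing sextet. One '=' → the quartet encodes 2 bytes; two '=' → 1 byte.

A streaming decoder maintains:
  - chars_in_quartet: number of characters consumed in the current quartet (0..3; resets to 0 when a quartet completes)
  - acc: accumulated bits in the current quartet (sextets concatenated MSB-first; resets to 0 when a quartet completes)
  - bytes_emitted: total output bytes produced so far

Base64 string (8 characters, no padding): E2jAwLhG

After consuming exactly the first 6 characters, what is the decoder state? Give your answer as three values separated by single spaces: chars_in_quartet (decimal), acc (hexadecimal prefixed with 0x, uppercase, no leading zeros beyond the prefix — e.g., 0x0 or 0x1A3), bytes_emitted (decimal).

Answer: 2 0xC0B 3

Derivation:
After char 0 ('E'=4): chars_in_quartet=1 acc=0x4 bytes_emitted=0
After char 1 ('2'=54): chars_in_quartet=2 acc=0x136 bytes_emitted=0
After char 2 ('j'=35): chars_in_quartet=3 acc=0x4DA3 bytes_emitted=0
After char 3 ('A'=0): chars_in_quartet=4 acc=0x1368C0 -> emit 13 68 C0, reset; bytes_emitted=3
After char 4 ('w'=48): chars_in_quartet=1 acc=0x30 bytes_emitted=3
After char 5 ('L'=11): chars_in_quartet=2 acc=0xC0B bytes_emitted=3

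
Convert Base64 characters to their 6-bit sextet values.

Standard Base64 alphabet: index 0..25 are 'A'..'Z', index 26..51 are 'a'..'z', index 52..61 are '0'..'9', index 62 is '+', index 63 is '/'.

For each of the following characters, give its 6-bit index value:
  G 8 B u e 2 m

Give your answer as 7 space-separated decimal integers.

Answer: 6 60 1 46 30 54 38

Derivation:
'G': A..Z range, ord('G') − ord('A') = 6
'8': 0..9 range, 52 + ord('8') − ord('0') = 60
'B': A..Z range, ord('B') − ord('A') = 1
'u': a..z range, 26 + ord('u') − ord('a') = 46
'e': a..z range, 26 + ord('e') − ord('a') = 30
'2': 0..9 range, 52 + ord('2') − ord('0') = 54
'm': a..z range, 26 + ord('m') − ord('a') = 38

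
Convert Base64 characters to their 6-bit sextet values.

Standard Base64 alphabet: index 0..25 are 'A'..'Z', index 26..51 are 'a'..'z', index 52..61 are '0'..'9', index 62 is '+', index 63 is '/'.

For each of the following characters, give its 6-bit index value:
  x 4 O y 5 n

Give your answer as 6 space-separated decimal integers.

Answer: 49 56 14 50 57 39

Derivation:
'x': a..z range, 26 + ord('x') − ord('a') = 49
'4': 0..9 range, 52 + ord('4') − ord('0') = 56
'O': A..Z range, ord('O') − ord('A') = 14
'y': a..z range, 26 + ord('y') − ord('a') = 50
'5': 0..9 range, 52 + ord('5') − ord('0') = 57
'n': a..z range, 26 + ord('n') − ord('a') = 39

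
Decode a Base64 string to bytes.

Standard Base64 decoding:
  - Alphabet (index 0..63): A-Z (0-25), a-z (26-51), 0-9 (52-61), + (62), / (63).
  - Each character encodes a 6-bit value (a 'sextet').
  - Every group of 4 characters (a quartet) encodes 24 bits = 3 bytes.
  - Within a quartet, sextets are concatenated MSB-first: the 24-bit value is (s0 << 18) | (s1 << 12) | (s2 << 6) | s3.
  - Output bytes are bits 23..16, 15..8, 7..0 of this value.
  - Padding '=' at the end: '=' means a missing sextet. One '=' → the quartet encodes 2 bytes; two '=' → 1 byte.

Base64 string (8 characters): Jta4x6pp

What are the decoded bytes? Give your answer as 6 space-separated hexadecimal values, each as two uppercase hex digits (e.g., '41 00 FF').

Answer: 26 D6 B8 C7 AA 69

Derivation:
After char 0 ('J'=9): chars_in_quartet=1 acc=0x9 bytes_emitted=0
After char 1 ('t'=45): chars_in_quartet=2 acc=0x26D bytes_emitted=0
After char 2 ('a'=26): chars_in_quartet=3 acc=0x9B5A bytes_emitted=0
After char 3 ('4'=56): chars_in_quartet=4 acc=0x26D6B8 -> emit 26 D6 B8, reset; bytes_emitted=3
After char 4 ('x'=49): chars_in_quartet=1 acc=0x31 bytes_emitted=3
After char 5 ('6'=58): chars_in_quartet=2 acc=0xC7A bytes_emitted=3
After char 6 ('p'=41): chars_in_quartet=3 acc=0x31EA9 bytes_emitted=3
After char 7 ('p'=41): chars_in_quartet=4 acc=0xC7AA69 -> emit C7 AA 69, reset; bytes_emitted=6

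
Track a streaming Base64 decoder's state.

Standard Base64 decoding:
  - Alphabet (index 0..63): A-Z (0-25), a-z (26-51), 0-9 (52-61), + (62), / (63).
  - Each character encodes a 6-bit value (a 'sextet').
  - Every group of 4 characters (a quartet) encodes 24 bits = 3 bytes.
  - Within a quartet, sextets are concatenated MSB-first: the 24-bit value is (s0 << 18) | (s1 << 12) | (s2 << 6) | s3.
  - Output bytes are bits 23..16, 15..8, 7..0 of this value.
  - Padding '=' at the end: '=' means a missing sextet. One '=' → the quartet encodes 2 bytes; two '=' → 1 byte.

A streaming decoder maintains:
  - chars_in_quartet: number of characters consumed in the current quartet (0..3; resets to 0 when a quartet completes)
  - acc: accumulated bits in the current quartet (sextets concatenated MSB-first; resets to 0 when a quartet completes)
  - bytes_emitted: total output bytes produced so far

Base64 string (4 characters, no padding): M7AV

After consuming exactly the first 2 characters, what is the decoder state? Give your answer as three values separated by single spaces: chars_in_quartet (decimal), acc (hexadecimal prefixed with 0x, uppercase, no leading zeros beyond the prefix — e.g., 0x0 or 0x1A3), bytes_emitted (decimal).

After char 0 ('M'=12): chars_in_quartet=1 acc=0xC bytes_emitted=0
After char 1 ('7'=59): chars_in_quartet=2 acc=0x33B bytes_emitted=0

Answer: 2 0x33B 0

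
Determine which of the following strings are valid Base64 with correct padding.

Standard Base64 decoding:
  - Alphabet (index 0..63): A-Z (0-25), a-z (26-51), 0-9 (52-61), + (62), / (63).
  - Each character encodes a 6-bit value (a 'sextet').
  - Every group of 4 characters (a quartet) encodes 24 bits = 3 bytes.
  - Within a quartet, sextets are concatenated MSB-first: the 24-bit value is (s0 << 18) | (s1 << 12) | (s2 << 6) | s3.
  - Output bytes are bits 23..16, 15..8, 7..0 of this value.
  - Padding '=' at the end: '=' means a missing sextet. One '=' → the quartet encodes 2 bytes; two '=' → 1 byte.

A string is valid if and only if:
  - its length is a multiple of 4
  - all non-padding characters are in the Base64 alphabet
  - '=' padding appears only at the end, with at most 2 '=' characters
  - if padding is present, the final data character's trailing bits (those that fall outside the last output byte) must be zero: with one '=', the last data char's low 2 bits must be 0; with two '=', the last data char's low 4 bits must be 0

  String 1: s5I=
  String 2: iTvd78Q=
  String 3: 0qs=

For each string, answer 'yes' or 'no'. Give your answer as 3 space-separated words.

String 1: 's5I=' → valid
String 2: 'iTvd78Q=' → valid
String 3: '0qs=' → valid

Answer: yes yes yes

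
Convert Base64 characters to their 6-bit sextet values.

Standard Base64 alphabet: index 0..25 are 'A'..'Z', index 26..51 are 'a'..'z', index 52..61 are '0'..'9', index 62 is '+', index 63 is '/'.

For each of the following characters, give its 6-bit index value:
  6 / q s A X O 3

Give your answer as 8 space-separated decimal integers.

Answer: 58 63 42 44 0 23 14 55

Derivation:
'6': 0..9 range, 52 + ord('6') − ord('0') = 58
'/': index 63
'q': a..z range, 26 + ord('q') − ord('a') = 42
's': a..z range, 26 + ord('s') − ord('a') = 44
'A': A..Z range, ord('A') − ord('A') = 0
'X': A..Z range, ord('X') − ord('A') = 23
'O': A..Z range, ord('O') − ord('A') = 14
'3': 0..9 range, 52 + ord('3') − ord('0') = 55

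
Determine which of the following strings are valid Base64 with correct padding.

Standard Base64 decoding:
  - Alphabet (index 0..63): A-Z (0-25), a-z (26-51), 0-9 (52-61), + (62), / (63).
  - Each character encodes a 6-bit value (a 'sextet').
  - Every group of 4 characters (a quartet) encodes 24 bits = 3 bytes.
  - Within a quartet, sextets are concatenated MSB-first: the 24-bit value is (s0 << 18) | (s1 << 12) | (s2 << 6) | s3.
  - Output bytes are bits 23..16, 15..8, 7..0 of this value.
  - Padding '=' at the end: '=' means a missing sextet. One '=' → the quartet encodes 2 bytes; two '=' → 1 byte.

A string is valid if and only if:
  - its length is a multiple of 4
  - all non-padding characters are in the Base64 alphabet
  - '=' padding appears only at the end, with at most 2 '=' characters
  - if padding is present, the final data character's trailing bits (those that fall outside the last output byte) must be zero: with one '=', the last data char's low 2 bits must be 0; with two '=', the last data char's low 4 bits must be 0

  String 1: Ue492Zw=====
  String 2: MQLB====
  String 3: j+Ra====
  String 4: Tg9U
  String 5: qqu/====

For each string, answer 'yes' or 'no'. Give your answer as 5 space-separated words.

Answer: no no no yes no

Derivation:
String 1: 'Ue492Zw=====' → invalid (5 pad chars (max 2))
String 2: 'MQLB====' → invalid (4 pad chars (max 2))
String 3: 'j+Ra====' → invalid (4 pad chars (max 2))
String 4: 'Tg9U' → valid
String 5: 'qqu/====' → invalid (4 pad chars (max 2))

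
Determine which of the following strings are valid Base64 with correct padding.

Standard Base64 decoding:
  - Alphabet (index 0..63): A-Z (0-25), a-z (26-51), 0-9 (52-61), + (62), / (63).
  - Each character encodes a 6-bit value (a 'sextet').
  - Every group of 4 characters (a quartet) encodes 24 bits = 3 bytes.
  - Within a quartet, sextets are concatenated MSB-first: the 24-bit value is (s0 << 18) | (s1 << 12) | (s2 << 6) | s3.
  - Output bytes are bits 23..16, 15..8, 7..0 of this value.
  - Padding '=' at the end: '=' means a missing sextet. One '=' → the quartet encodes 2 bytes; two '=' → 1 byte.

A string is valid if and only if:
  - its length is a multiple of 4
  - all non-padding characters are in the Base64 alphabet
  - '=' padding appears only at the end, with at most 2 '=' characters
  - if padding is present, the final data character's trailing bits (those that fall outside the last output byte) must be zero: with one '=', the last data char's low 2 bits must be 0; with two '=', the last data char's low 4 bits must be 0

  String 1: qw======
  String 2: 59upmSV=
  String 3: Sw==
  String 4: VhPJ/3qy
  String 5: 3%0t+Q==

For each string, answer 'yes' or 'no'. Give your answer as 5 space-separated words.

Answer: no no yes yes no

Derivation:
String 1: 'qw======' → invalid (6 pad chars (max 2))
String 2: '59upmSV=' → invalid (bad trailing bits)
String 3: 'Sw==' → valid
String 4: 'VhPJ/3qy' → valid
String 5: '3%0t+Q==' → invalid (bad char(s): ['%'])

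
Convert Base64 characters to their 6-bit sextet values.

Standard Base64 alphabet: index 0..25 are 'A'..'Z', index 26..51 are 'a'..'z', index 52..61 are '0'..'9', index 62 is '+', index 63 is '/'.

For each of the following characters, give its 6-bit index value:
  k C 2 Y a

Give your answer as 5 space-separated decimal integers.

Answer: 36 2 54 24 26

Derivation:
'k': a..z range, 26 + ord('k') − ord('a') = 36
'C': A..Z range, ord('C') − ord('A') = 2
'2': 0..9 range, 52 + ord('2') − ord('0') = 54
'Y': A..Z range, ord('Y') − ord('A') = 24
'a': a..z range, 26 + ord('a') − ord('a') = 26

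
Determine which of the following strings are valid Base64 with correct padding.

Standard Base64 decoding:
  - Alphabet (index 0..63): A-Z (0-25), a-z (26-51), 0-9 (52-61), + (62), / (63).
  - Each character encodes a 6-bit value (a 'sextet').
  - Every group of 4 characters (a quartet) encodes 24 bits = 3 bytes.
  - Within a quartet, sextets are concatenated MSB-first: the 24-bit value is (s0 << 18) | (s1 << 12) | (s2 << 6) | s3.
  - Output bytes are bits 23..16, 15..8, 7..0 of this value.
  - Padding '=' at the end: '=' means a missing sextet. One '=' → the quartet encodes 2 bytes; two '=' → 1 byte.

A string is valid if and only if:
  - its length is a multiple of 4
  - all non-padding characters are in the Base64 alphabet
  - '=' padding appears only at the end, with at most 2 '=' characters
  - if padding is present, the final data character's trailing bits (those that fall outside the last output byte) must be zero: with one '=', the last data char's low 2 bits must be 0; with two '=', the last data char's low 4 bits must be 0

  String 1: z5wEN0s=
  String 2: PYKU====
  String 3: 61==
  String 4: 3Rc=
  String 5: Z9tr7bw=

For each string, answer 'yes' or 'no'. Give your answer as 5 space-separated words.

Answer: yes no no yes yes

Derivation:
String 1: 'z5wEN0s=' → valid
String 2: 'PYKU====' → invalid (4 pad chars (max 2))
String 3: '61==' → invalid (bad trailing bits)
String 4: '3Rc=' → valid
String 5: 'Z9tr7bw=' → valid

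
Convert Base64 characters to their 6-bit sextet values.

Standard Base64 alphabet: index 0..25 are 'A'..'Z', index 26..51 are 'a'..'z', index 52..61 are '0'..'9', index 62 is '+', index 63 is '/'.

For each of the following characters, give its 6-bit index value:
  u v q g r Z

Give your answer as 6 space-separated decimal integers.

Answer: 46 47 42 32 43 25

Derivation:
'u': a..z range, 26 + ord('u') − ord('a') = 46
'v': a..z range, 26 + ord('v') − ord('a') = 47
'q': a..z range, 26 + ord('q') − ord('a') = 42
'g': a..z range, 26 + ord('g') − ord('a') = 32
'r': a..z range, 26 + ord('r') − ord('a') = 43
'Z': A..Z range, ord('Z') − ord('A') = 25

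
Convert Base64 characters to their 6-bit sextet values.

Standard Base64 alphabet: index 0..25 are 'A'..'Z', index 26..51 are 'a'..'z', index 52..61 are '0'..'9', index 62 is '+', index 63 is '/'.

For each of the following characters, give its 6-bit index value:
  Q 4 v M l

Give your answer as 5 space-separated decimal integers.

'Q': A..Z range, ord('Q') − ord('A') = 16
'4': 0..9 range, 52 + ord('4') − ord('0') = 56
'v': a..z range, 26 + ord('v') − ord('a') = 47
'M': A..Z range, ord('M') − ord('A') = 12
'l': a..z range, 26 + ord('l') − ord('a') = 37

Answer: 16 56 47 12 37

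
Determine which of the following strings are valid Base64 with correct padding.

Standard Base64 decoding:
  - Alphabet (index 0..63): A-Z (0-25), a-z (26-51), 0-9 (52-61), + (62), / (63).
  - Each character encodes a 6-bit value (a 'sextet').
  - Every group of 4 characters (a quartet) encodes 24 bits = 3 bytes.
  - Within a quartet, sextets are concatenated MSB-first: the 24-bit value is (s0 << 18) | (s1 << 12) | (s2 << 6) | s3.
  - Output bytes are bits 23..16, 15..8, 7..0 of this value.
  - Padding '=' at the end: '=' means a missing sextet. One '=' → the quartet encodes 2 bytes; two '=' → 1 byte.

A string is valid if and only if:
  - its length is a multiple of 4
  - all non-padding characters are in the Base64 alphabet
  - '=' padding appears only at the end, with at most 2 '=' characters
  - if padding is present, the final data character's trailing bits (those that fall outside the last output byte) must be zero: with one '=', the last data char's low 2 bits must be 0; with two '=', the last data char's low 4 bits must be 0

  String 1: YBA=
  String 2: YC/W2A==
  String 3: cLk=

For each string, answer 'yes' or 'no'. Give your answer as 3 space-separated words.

String 1: 'YBA=' → valid
String 2: 'YC/W2A==' → valid
String 3: 'cLk=' → valid

Answer: yes yes yes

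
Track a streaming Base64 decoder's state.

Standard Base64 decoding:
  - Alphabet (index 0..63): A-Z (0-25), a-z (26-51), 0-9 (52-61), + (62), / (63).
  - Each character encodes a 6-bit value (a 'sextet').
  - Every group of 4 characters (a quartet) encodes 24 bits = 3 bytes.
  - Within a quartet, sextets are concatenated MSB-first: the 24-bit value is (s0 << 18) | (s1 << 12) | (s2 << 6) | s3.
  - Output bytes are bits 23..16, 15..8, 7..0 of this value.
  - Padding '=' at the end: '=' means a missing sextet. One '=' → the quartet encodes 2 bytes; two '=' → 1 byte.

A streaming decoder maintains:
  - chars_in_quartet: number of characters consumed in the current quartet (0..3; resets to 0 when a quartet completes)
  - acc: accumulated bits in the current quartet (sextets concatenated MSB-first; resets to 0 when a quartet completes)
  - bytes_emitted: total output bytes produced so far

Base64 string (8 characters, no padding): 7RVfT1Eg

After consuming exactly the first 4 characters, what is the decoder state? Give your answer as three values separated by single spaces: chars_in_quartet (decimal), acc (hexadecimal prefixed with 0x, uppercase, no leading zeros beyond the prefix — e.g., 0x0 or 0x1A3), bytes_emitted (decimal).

Answer: 0 0x0 3

Derivation:
After char 0 ('7'=59): chars_in_quartet=1 acc=0x3B bytes_emitted=0
After char 1 ('R'=17): chars_in_quartet=2 acc=0xED1 bytes_emitted=0
After char 2 ('V'=21): chars_in_quartet=3 acc=0x3B455 bytes_emitted=0
After char 3 ('f'=31): chars_in_quartet=4 acc=0xED155F -> emit ED 15 5F, reset; bytes_emitted=3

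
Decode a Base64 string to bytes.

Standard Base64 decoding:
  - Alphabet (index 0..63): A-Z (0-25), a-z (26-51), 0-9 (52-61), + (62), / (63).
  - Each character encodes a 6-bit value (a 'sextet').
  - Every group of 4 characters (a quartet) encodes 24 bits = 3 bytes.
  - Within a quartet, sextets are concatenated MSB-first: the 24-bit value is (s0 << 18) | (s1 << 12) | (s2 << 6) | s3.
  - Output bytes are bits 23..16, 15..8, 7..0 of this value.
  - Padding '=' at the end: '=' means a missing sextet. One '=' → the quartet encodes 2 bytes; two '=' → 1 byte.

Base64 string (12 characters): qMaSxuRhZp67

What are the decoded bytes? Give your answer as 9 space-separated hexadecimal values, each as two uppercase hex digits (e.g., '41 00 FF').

Answer: A8 C6 92 C6 E4 61 66 9E BB

Derivation:
After char 0 ('q'=42): chars_in_quartet=1 acc=0x2A bytes_emitted=0
After char 1 ('M'=12): chars_in_quartet=2 acc=0xA8C bytes_emitted=0
After char 2 ('a'=26): chars_in_quartet=3 acc=0x2A31A bytes_emitted=0
After char 3 ('S'=18): chars_in_quartet=4 acc=0xA8C692 -> emit A8 C6 92, reset; bytes_emitted=3
After char 4 ('x'=49): chars_in_quartet=1 acc=0x31 bytes_emitted=3
After char 5 ('u'=46): chars_in_quartet=2 acc=0xC6E bytes_emitted=3
After char 6 ('R'=17): chars_in_quartet=3 acc=0x31B91 bytes_emitted=3
After char 7 ('h'=33): chars_in_quartet=4 acc=0xC6E461 -> emit C6 E4 61, reset; bytes_emitted=6
After char 8 ('Z'=25): chars_in_quartet=1 acc=0x19 bytes_emitted=6
After char 9 ('p'=41): chars_in_quartet=2 acc=0x669 bytes_emitted=6
After char 10 ('6'=58): chars_in_quartet=3 acc=0x19A7A bytes_emitted=6
After char 11 ('7'=59): chars_in_quartet=4 acc=0x669EBB -> emit 66 9E BB, reset; bytes_emitted=9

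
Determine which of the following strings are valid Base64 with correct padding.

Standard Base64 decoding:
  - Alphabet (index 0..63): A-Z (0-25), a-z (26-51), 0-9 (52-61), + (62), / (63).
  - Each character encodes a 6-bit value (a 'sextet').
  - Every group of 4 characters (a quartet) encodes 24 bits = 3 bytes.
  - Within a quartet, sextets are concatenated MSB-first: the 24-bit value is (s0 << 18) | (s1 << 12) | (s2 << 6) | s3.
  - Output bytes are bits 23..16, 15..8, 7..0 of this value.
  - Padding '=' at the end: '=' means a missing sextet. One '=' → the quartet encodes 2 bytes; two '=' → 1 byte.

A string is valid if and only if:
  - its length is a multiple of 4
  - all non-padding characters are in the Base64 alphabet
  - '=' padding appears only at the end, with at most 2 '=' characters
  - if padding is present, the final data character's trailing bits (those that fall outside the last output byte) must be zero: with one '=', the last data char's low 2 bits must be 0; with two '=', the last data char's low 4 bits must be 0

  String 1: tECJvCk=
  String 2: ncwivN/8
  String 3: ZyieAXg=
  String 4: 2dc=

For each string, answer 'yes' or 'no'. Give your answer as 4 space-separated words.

Answer: yes yes yes yes

Derivation:
String 1: 'tECJvCk=' → valid
String 2: 'ncwivN/8' → valid
String 3: 'ZyieAXg=' → valid
String 4: '2dc=' → valid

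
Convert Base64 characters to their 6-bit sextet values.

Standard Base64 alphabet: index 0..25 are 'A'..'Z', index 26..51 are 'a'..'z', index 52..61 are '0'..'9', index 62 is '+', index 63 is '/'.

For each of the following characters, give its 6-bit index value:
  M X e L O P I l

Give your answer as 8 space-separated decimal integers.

'M': A..Z range, ord('M') − ord('A') = 12
'X': A..Z range, ord('X') − ord('A') = 23
'e': a..z range, 26 + ord('e') − ord('a') = 30
'L': A..Z range, ord('L') − ord('A') = 11
'O': A..Z range, ord('O') − ord('A') = 14
'P': A..Z range, ord('P') − ord('A') = 15
'I': A..Z range, ord('I') − ord('A') = 8
'l': a..z range, 26 + ord('l') − ord('a') = 37

Answer: 12 23 30 11 14 15 8 37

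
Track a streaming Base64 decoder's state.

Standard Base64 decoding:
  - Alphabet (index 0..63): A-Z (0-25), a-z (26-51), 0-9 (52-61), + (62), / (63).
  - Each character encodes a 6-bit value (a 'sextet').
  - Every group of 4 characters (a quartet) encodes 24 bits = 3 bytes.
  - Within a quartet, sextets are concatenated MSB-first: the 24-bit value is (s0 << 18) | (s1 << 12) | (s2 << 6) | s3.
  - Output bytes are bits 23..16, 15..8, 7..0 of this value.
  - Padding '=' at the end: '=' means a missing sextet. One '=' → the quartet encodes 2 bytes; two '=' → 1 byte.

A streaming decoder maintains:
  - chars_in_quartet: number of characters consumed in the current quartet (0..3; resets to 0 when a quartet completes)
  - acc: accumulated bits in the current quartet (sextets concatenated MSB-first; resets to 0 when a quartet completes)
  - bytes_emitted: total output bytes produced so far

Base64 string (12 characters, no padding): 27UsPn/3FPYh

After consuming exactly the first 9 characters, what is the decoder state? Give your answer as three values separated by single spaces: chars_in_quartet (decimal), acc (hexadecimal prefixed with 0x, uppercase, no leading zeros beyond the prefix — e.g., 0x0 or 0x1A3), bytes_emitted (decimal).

Answer: 1 0x5 6

Derivation:
After char 0 ('2'=54): chars_in_quartet=1 acc=0x36 bytes_emitted=0
After char 1 ('7'=59): chars_in_quartet=2 acc=0xDBB bytes_emitted=0
After char 2 ('U'=20): chars_in_quartet=3 acc=0x36ED4 bytes_emitted=0
After char 3 ('s'=44): chars_in_quartet=4 acc=0xDBB52C -> emit DB B5 2C, reset; bytes_emitted=3
After char 4 ('P'=15): chars_in_quartet=1 acc=0xF bytes_emitted=3
After char 5 ('n'=39): chars_in_quartet=2 acc=0x3E7 bytes_emitted=3
After char 6 ('/'=63): chars_in_quartet=3 acc=0xF9FF bytes_emitted=3
After char 7 ('3'=55): chars_in_quartet=4 acc=0x3E7FF7 -> emit 3E 7F F7, reset; bytes_emitted=6
After char 8 ('F'=5): chars_in_quartet=1 acc=0x5 bytes_emitted=6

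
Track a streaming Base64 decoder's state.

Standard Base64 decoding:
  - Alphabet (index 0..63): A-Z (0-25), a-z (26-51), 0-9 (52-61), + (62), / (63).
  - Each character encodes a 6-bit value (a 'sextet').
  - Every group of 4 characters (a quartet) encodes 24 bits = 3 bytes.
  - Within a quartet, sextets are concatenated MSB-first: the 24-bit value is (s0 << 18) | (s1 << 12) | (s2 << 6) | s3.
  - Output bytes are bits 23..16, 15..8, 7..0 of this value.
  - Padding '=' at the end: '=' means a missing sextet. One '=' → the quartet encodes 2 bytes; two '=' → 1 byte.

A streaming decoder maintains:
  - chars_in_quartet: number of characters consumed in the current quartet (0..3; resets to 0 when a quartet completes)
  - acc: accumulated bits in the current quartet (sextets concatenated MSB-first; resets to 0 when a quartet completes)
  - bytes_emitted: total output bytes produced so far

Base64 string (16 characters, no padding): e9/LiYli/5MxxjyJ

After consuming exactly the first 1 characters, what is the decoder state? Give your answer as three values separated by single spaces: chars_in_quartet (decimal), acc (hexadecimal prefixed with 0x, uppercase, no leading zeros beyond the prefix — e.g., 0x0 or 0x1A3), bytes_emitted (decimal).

Answer: 1 0x1E 0

Derivation:
After char 0 ('e'=30): chars_in_quartet=1 acc=0x1E bytes_emitted=0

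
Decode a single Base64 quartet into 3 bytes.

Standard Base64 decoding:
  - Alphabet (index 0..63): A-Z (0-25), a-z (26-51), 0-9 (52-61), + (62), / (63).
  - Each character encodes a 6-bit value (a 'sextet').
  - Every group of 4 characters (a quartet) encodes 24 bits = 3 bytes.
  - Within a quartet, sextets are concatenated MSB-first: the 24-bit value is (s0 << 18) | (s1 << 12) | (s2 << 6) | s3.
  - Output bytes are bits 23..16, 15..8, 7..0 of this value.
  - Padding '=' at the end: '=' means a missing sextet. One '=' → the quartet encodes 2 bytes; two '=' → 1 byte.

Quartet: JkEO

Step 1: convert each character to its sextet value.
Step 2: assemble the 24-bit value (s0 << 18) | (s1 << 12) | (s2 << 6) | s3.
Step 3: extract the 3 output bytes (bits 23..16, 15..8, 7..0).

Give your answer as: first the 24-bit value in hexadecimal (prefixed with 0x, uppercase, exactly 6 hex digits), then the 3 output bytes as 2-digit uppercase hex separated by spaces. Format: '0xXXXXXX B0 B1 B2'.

Answer: 0x26410E 26 41 0E

Derivation:
Sextets: J=9, k=36, E=4, O=14
24-bit: (9<<18) | (36<<12) | (4<<6) | 14
      = 0x240000 | 0x024000 | 0x000100 | 0x00000E
      = 0x26410E
Bytes: (v>>16)&0xFF=26, (v>>8)&0xFF=41, v&0xFF=0E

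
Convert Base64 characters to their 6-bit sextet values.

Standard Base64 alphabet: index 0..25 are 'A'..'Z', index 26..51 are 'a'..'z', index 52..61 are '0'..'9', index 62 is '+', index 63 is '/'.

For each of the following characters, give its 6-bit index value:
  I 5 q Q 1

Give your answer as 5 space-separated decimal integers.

Answer: 8 57 42 16 53

Derivation:
'I': A..Z range, ord('I') − ord('A') = 8
'5': 0..9 range, 52 + ord('5') − ord('0') = 57
'q': a..z range, 26 + ord('q') − ord('a') = 42
'Q': A..Z range, ord('Q') − ord('A') = 16
'1': 0..9 range, 52 + ord('1') − ord('0') = 53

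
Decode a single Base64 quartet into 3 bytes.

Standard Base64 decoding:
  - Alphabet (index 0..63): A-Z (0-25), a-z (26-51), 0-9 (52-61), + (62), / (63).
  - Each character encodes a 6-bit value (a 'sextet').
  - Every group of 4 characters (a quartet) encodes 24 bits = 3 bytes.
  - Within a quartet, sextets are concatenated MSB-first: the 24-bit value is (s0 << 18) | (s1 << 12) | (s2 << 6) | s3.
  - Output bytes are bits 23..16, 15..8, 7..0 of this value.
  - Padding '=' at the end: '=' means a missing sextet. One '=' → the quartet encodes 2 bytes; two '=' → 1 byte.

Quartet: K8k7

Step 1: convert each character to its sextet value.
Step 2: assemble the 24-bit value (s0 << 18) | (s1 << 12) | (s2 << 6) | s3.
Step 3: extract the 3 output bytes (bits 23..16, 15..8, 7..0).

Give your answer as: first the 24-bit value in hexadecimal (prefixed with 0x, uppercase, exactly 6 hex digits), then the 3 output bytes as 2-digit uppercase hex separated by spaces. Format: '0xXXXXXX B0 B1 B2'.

Answer: 0x2BC93B 2B C9 3B

Derivation:
Sextets: K=10, 8=60, k=36, 7=59
24-bit: (10<<18) | (60<<12) | (36<<6) | 59
      = 0x280000 | 0x03C000 | 0x000900 | 0x00003B
      = 0x2BC93B
Bytes: (v>>16)&0xFF=2B, (v>>8)&0xFF=C9, v&0xFF=3B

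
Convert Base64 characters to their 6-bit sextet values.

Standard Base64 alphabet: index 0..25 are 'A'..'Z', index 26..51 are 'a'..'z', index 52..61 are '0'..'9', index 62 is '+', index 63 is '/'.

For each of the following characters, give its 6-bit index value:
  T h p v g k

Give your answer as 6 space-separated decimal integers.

Answer: 19 33 41 47 32 36

Derivation:
'T': A..Z range, ord('T') − ord('A') = 19
'h': a..z range, 26 + ord('h') − ord('a') = 33
'p': a..z range, 26 + ord('p') − ord('a') = 41
'v': a..z range, 26 + ord('v') − ord('a') = 47
'g': a..z range, 26 + ord('g') − ord('a') = 32
'k': a..z range, 26 + ord('k') − ord('a') = 36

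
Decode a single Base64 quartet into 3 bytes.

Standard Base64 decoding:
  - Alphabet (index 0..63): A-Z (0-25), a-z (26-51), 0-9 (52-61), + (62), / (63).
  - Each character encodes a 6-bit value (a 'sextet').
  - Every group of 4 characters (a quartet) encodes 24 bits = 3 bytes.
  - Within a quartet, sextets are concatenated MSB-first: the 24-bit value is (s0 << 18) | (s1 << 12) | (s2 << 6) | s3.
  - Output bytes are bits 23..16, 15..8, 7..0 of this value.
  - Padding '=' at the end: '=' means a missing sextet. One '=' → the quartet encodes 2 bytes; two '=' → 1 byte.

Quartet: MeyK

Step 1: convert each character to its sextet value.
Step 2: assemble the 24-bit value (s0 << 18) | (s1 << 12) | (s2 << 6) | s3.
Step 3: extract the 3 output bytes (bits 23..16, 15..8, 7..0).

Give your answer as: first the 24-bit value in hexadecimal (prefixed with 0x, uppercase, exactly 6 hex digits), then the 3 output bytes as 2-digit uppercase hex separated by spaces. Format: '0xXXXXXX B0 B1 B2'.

Sextets: M=12, e=30, y=50, K=10
24-bit: (12<<18) | (30<<12) | (50<<6) | 10
      = 0x300000 | 0x01E000 | 0x000C80 | 0x00000A
      = 0x31EC8A
Bytes: (v>>16)&0xFF=31, (v>>8)&0xFF=EC, v&0xFF=8A

Answer: 0x31EC8A 31 EC 8A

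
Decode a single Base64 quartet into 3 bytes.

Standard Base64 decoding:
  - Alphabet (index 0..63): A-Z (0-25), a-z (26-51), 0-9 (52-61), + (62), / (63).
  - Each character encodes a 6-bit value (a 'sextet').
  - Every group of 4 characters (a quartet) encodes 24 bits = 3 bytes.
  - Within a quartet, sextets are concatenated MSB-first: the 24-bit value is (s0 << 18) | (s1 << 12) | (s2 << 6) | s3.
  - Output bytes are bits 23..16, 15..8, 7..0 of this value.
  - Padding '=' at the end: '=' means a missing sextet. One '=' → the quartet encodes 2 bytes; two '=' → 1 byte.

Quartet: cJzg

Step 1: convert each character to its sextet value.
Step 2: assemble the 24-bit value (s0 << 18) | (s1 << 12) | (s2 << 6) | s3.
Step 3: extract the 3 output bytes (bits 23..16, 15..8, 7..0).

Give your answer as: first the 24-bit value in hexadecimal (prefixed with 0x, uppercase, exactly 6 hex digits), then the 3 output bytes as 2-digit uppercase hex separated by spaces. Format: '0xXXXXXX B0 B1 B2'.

Answer: 0x709CE0 70 9C E0

Derivation:
Sextets: c=28, J=9, z=51, g=32
24-bit: (28<<18) | (9<<12) | (51<<6) | 32
      = 0x700000 | 0x009000 | 0x000CC0 | 0x000020
      = 0x709CE0
Bytes: (v>>16)&0xFF=70, (v>>8)&0xFF=9C, v&0xFF=E0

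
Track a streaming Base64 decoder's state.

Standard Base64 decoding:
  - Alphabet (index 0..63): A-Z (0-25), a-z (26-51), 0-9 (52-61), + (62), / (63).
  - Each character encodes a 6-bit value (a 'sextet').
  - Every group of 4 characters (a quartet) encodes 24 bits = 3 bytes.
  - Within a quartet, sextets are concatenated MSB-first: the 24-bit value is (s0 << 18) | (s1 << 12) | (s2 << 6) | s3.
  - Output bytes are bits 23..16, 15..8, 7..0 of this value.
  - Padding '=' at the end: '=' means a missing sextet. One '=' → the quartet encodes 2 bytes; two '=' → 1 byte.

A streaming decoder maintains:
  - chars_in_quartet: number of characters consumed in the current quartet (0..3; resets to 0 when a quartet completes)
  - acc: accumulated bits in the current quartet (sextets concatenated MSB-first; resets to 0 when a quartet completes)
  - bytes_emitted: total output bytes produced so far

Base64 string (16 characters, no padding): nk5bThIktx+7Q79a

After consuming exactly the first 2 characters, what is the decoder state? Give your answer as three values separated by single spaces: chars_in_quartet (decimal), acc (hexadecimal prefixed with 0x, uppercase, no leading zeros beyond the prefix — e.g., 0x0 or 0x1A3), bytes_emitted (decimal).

Answer: 2 0x9E4 0

Derivation:
After char 0 ('n'=39): chars_in_quartet=1 acc=0x27 bytes_emitted=0
After char 1 ('k'=36): chars_in_quartet=2 acc=0x9E4 bytes_emitted=0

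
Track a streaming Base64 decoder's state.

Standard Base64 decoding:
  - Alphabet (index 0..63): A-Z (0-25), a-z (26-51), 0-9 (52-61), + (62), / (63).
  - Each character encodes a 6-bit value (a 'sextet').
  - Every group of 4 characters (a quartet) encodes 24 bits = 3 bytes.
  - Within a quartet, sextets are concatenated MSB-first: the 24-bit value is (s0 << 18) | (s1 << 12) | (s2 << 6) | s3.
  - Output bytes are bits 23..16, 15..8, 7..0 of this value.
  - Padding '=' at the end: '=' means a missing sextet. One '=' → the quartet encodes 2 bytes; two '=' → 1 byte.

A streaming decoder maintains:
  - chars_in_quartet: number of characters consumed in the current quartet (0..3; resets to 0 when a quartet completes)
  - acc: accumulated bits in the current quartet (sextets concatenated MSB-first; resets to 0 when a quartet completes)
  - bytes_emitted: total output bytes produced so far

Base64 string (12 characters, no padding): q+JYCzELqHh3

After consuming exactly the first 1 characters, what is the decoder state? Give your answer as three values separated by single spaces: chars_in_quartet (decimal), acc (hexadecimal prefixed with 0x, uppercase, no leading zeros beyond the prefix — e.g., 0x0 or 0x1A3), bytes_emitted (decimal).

After char 0 ('q'=42): chars_in_quartet=1 acc=0x2A bytes_emitted=0

Answer: 1 0x2A 0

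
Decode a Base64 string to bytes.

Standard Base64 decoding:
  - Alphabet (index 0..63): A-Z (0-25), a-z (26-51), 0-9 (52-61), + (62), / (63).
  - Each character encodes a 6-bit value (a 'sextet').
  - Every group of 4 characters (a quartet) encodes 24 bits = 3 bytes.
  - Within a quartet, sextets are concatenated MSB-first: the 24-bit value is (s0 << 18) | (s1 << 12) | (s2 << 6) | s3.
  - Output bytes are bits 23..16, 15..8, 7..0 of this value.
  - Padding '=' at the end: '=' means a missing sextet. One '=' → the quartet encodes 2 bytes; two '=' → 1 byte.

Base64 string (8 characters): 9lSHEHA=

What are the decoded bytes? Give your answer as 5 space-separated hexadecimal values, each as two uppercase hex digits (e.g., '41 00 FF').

Answer: F6 54 87 10 70

Derivation:
After char 0 ('9'=61): chars_in_quartet=1 acc=0x3D bytes_emitted=0
After char 1 ('l'=37): chars_in_quartet=2 acc=0xF65 bytes_emitted=0
After char 2 ('S'=18): chars_in_quartet=3 acc=0x3D952 bytes_emitted=0
After char 3 ('H'=7): chars_in_quartet=4 acc=0xF65487 -> emit F6 54 87, reset; bytes_emitted=3
After char 4 ('E'=4): chars_in_quartet=1 acc=0x4 bytes_emitted=3
After char 5 ('H'=7): chars_in_quartet=2 acc=0x107 bytes_emitted=3
After char 6 ('A'=0): chars_in_quartet=3 acc=0x41C0 bytes_emitted=3
Padding '=': partial quartet acc=0x41C0 -> emit 10 70; bytes_emitted=5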